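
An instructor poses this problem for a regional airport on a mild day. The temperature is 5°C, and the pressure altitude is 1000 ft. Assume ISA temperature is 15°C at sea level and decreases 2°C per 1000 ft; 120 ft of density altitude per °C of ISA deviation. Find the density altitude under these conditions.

40 ft

ISA temperature at 1000 ft = 15 − 2 × (1000/1000) = 13°C.
ISA deviation = 5 − 13 = -8°C.
Density altitude = 1000 + 120 × (-8) = 1000 + (-960) = 40 ft.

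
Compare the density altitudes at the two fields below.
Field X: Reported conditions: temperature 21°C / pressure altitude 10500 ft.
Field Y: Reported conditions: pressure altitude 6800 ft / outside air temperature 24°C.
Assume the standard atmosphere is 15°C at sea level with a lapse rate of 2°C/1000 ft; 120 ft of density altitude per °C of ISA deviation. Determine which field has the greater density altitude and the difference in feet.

Field X: ISA temp = -6°C, deviation +27°C, DA = 10500 + 120 × 27 = 13740 ft.
Field Y: ISA temp = 1.4°C, deviation +22.6°C, DA = 6800 + 120 × 22.6 = 9512 ft.
Field X is higher by 13740 − 9512 = 4228 ft.

Field X by 4228 ft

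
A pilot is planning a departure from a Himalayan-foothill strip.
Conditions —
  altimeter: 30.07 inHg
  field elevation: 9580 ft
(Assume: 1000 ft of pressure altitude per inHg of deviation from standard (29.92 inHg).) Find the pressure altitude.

Pressure correction = (29.92 − 30.07) × 1000 = -150 ft.
Pressure altitude = 9580 + (-150) = 9430 ft.

9430 ft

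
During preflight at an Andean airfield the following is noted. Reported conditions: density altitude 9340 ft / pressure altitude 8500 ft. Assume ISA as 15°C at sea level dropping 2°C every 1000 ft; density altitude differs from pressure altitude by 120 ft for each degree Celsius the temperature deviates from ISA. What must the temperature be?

5°C

Density altitude − pressure altitude = 9340 − 8500 = +840 ft.
At 120 ft/°C that is an ISA deviation of 840/120 = +7°C.
ISA temperature at 8500 ft = 15 − 2 × (8500/1000) = -2°C.
OAT = ISA + deviation = -2 + (+7) = 5°C.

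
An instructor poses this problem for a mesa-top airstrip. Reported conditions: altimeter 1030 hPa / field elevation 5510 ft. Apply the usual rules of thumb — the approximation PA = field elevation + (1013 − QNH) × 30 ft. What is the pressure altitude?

5000 ft

Pressure correction = (1013 − 1030) × 30 = -510 ft.
Pressure altitude = 5510 + (-510) = 5000 ft.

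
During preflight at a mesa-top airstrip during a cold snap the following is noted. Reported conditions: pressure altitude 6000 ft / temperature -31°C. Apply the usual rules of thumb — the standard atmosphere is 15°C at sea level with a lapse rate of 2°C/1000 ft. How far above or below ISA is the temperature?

ISA-34°C

ISA temperature at 6000 ft = 15 − 2 × (6000/1000) = 3°C.
Deviation = OAT − ISA = -31 − 3 = -34°C.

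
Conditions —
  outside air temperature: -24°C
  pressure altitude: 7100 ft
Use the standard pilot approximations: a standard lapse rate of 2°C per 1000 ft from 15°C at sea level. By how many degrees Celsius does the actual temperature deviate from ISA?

ISA temperature at 7100 ft = 15 − 2 × (7100/1000) = 0.8°C.
Deviation = OAT − ISA = -24 − 0.8 = -24.8°C.

ISA-24.8°C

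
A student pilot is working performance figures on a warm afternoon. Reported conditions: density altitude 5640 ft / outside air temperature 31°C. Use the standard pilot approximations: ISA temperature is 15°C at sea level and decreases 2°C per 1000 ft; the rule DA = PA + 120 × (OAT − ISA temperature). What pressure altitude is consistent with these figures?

DA = PA + 120 × (OAT − (15 − 2·PA/1000)) = PA + 120·OAT − 1800 + 0.24·PA = 1.24·PA + 120·OAT − 1800.
So 1.24·PA = 5640 − 120 × 31 + 1800 = 3720.
PA = 3720 / 1.24 = 3000 ft.

3000 ft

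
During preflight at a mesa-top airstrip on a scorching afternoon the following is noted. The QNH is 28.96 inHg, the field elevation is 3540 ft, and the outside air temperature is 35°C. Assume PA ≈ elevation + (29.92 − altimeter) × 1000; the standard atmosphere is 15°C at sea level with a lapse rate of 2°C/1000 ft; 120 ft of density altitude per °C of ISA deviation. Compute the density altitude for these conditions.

Pressure altitude = 3540 + (29.92 − 28.96) × 1000 = 3540 + (+960) = 4500 ft.
ISA temperature at 4500 ft = 15 − 2 × (4500/1000) = 6°C.
ISA deviation = 35 − 6 = +29°C.
Density altitude = 4500 + 120 × (29) = 7980 ft.

7980 ft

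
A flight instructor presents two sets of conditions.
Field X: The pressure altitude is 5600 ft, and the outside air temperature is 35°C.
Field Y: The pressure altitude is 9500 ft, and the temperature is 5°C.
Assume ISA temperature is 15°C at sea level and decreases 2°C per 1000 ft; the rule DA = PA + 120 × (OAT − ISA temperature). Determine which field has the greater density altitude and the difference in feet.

Field X: ISA temp = 3.8°C, deviation +31.2°C, DA = 5600 + 120 × 31.2 = 9344 ft.
Field Y: ISA temp = -4°C, deviation +9°C, DA = 9500 + 120 × 9 = 10580 ft.
Field Y is higher by 10580 − 9344 = 1236 ft.

Field Y by 1236 ft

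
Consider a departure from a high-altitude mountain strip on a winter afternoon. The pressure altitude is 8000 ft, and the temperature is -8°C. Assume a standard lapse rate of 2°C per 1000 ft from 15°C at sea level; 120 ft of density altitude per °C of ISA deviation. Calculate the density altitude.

ISA temperature at 8000 ft = 15 − 2 × (8000/1000) = -1°C.
ISA deviation = -8 − (-1) = -7°C.
Density altitude = 8000 + 120 × (-7) = 8000 + (-840) = 7160 ft.

7160 ft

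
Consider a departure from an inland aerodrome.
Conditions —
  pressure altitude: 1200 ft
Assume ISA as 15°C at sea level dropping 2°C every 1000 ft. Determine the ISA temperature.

12.6°C

ISA temperature = 15 − 2 × (1200/1000) = 15 − 2.4 = 12.6°C.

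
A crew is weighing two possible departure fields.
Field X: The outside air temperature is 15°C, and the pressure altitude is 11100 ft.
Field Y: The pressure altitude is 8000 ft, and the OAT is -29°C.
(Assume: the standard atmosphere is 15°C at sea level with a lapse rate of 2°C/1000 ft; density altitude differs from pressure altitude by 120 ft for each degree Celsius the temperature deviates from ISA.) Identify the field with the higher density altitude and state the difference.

Field X by 9124 ft

Field X: ISA temp = -7.2°C, deviation +22.2°C, DA = 11100 + 120 × 22.2 = 13764 ft.
Field Y: ISA temp = -1°C, deviation -28°C, DA = 8000 + 120 × (-28) = 4640 ft.
Field X is higher by 13764 − 4640 = 9124 ft.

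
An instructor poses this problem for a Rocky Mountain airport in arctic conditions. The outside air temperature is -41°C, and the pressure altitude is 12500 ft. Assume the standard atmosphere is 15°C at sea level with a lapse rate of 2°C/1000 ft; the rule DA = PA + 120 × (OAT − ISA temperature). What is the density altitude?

ISA temperature at 12500 ft = 15 − 2 × (12500/1000) = -10°C.
ISA deviation = -41 − (-10) = -31°C.
Density altitude = 12500 + 120 × (-31) = 12500 + (-3720) = 8780 ft.

8780 ft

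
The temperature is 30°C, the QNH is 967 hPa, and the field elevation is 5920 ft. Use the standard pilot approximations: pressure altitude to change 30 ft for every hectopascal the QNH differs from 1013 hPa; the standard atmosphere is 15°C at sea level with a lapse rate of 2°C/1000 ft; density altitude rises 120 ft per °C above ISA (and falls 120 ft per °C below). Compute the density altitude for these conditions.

10852 ft

Pressure altitude = 5920 + (1013 − 967) × 30 = 5920 + (+1380) = 7300 ft.
ISA temperature at 7300 ft = 15 − 2 × (7300/1000) = 0.4°C.
ISA deviation = 30 − 0.4 = +29.6°C.
Density altitude = 7300 + 120 × (29.6) = 10852 ft.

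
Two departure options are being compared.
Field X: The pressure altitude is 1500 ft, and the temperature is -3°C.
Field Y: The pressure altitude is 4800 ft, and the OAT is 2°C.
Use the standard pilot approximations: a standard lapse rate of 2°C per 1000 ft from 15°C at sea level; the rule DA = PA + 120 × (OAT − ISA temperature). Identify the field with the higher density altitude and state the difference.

Field Y by 4692 ft

Field X: ISA temp = 12°C, deviation -15°C, DA = 1500 + 120 × (-15) = -300 ft.
Field Y: ISA temp = 5.4°C, deviation -3.4°C, DA = 4800 + 120 × (-3.4) = 4392 ft.
Field Y is higher by 4392 − (-300) = 4692 ft.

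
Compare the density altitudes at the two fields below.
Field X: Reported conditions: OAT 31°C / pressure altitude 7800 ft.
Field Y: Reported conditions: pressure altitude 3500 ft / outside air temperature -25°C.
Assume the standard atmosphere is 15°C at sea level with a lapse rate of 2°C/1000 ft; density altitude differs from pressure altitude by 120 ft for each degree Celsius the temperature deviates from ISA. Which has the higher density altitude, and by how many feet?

Field X by 12052 ft

Field X: ISA temp = -0.6°C, deviation +31.6°C, DA = 7800 + 120 × 31.6 = 11592 ft.
Field Y: ISA temp = 8°C, deviation -33°C, DA = 3500 + 120 × (-33) = -460 ft.
Field X is higher by 11592 − (-460) = 12052 ft.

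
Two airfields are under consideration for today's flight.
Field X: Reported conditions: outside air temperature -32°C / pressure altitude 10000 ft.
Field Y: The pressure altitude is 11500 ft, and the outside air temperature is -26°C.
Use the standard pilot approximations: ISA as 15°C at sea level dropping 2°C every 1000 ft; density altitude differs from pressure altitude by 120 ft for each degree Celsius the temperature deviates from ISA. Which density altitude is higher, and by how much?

Field X: ISA temp = -5°C, deviation -27°C, DA = 10000 + 120 × (-27) = 6760 ft.
Field Y: ISA temp = -8°C, deviation -18°C, DA = 11500 + 120 × (-18) = 9340 ft.
Field Y is higher by 9340 − 6760 = 2580 ft.

Field Y by 2580 ft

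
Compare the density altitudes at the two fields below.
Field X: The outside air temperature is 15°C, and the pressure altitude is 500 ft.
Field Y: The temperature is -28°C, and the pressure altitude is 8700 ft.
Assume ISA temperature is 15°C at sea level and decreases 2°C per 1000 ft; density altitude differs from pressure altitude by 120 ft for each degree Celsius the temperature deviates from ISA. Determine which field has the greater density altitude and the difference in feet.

Field X: ISA temp = 14°C, deviation +1°C, DA = 500 + 120 × 1 = 620 ft.
Field Y: ISA temp = -2.4°C, deviation -25.6°C, DA = 8700 + 120 × (-25.6) = 5628 ft.
Field Y is higher by 5628 − 620 = 5008 ft.

Field Y by 5008 ft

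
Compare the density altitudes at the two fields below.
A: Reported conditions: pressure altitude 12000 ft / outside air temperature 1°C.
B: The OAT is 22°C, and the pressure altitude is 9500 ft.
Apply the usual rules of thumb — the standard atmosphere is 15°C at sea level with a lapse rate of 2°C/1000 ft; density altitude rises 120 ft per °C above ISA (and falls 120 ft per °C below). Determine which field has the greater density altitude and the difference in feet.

A: ISA temp = -9°C, deviation +10°C, DA = 12000 + 120 × 10 = 13200 ft.
B: ISA temp = -4°C, deviation +26°C, DA = 9500 + 120 × 26 = 12620 ft.
A is higher by 13200 − 12620 = 580 ft.

A by 580 ft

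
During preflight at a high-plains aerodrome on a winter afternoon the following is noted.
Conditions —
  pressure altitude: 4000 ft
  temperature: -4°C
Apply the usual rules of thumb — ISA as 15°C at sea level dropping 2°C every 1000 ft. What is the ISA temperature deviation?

ISA-11°C

ISA temperature at 4000 ft = 15 − 2 × (4000/1000) = 7°C.
Deviation = OAT − ISA = -4 − 7 = -11°C.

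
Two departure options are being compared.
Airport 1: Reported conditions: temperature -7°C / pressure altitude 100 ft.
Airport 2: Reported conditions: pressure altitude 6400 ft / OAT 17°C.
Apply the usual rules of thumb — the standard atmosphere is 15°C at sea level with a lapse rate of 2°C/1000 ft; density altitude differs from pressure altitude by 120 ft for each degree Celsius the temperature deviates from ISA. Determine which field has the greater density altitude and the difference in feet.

Airport 1: ISA temp = 14.8°C, deviation -21.8°C, DA = 100 + 120 × (-21.8) = -2516 ft.
Airport 2: ISA temp = 2.2°C, deviation +14.8°C, DA = 6400 + 120 × 14.8 = 8176 ft.
Airport 2 is higher by 8176 − (-2516) = 10692 ft.

Airport 2 by 10692 ft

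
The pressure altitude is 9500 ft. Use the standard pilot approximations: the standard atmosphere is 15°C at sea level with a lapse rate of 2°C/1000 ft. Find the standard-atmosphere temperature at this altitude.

-4°C

ISA temperature = 15 − 2 × (9500/1000) = 15 − 19 = -4°C.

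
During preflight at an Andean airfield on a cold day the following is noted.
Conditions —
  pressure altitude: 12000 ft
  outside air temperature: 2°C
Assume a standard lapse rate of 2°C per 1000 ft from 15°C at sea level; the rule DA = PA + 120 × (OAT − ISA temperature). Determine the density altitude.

ISA temperature at 12000 ft = 15 − 2 × (12000/1000) = -9°C.
ISA deviation = 2 − (-9) = +11°C.
Density altitude = 12000 + 120 × (11) = 12000 + (+1320) = 13320 ft.

13320 ft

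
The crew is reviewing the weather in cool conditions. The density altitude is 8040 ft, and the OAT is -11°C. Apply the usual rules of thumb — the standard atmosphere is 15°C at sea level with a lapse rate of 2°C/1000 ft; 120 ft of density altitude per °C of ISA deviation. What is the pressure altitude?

DA = PA + 120 × (OAT − (15 − 2·PA/1000)) = PA + 120·OAT − 1800 + 0.24·PA = 1.24·PA + 120·OAT − 1800.
So 1.24·PA = 8040 − 120 × (-11) + 1800 = 11160.
PA = 11160 / 1.24 = 9000 ft.

9000 ft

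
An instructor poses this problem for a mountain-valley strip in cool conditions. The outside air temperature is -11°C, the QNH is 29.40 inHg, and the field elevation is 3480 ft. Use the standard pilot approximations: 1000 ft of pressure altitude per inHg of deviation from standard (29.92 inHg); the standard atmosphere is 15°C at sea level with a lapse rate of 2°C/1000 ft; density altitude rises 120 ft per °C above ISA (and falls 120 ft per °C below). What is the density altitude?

Pressure altitude = 3480 + (29.92 − 29.40) × 1000 = 3480 + (+520) = 4000 ft.
ISA temperature at 4000 ft = 15 − 2 × (4000/1000) = 7°C.
ISA deviation = -11 − 7 = -18°C.
Density altitude = 4000 + 120 × (-18) = 1840 ft.

1840 ft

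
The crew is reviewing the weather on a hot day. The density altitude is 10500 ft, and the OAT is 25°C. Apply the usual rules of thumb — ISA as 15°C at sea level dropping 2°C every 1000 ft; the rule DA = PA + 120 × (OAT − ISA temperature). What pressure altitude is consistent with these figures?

DA = PA + 120 × (OAT − (15 − 2·PA/1000)) = PA + 120·OAT − 1800 + 0.24·PA = 1.24·PA + 120·OAT − 1800.
So 1.24·PA = 10500 − 120 × 25 + 1800 = 9300.
PA = 9300 / 1.24 = 7500 ft.

7500 ft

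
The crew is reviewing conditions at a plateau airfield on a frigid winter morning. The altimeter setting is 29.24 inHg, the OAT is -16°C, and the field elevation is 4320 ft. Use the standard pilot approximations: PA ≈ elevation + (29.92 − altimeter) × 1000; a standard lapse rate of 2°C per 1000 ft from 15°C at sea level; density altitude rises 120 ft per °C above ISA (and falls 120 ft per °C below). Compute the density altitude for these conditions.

Pressure altitude = 4320 + (29.92 − 29.24) × 1000 = 4320 + (+680) = 5000 ft.
ISA temperature at 5000 ft = 15 − 2 × (5000/1000) = 5°C.
ISA deviation = -16 − 5 = -21°C.
Density altitude = 5000 + 120 × (-21) = 2480 ft.

2480 ft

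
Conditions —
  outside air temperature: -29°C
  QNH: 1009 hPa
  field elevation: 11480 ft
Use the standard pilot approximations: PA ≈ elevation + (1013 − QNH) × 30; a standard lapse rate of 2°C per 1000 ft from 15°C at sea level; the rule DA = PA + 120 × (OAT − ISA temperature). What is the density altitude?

Pressure altitude = 11480 + (1013 − 1009) × 30 = 11480 + (+120) = 11600 ft.
ISA temperature at 11600 ft = 15 − 2 × (11600/1000) = -8.2°C.
ISA deviation = -29 − (-8.2) = -20.8°C.
Density altitude = 11600 + 120 × (-20.8) = 9104 ft.

9104 ft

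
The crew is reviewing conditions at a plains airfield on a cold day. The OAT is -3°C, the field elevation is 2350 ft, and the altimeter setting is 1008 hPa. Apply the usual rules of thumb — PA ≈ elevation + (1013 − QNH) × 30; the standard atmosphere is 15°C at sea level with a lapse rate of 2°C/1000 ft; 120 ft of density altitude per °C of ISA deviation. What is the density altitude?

Pressure altitude = 2350 + (1013 − 1008) × 30 = 2350 + (+150) = 2500 ft.
ISA temperature at 2500 ft = 15 − 2 × (2500/1000) = 10°C.
ISA deviation = -3 − 10 = -13°C.
Density altitude = 2500 + 120 × (-13) = 940 ft.

940 ft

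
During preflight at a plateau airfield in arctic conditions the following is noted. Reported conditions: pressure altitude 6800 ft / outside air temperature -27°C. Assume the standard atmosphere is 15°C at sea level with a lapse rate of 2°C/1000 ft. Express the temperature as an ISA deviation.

ISA temperature at 6800 ft = 15 − 2 × (6800/1000) = 1.4°C.
Deviation = OAT − ISA = -27 − 1.4 = -28.4°C.

ISA-28.4°C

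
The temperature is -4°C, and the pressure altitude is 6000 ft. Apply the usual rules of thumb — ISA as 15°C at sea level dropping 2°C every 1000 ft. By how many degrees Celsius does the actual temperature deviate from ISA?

ISA-7°C

ISA temperature at 6000 ft = 15 − 2 × (6000/1000) = 3°C.
Deviation = OAT − ISA = -4 − 3 = -7°C.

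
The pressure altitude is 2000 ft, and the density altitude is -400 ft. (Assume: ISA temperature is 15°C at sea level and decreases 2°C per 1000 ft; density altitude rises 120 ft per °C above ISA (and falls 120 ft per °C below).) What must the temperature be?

-9°C

Density altitude − pressure altitude = -400 − 2000 = -2400 ft.
At 120 ft/°C that is an ISA deviation of -2400/120 = -20°C.
ISA temperature at 2000 ft = 15 − 2 × (2000/1000) = 11°C.
OAT = ISA + deviation = 11 + (-20) = -9°C.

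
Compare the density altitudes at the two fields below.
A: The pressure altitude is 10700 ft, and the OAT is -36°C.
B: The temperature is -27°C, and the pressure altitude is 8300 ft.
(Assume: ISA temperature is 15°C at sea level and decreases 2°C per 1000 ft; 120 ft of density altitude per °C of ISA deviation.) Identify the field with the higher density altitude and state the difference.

A by 1896 ft

A: ISA temp = -6.4°C, deviation -29.6°C, DA = 10700 + 120 × (-29.6) = 7148 ft.
B: ISA temp = -1.6°C, deviation -25.4°C, DA = 8300 + 120 × (-25.4) = 5252 ft.
A is higher by 7148 − 5252 = 1896 ft.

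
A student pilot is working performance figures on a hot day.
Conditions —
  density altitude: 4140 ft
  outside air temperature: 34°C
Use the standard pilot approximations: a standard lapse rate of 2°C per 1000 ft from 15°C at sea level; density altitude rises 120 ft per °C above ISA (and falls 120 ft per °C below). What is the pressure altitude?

1500 ft

DA = PA + 120 × (OAT − (15 − 2·PA/1000)) = PA + 120·OAT − 1800 + 0.24·PA = 1.24·PA + 120·OAT − 1800.
So 1.24·PA = 4140 − 120 × 34 + 1800 = 1860.
PA = 1860 / 1.24 = 1500 ft.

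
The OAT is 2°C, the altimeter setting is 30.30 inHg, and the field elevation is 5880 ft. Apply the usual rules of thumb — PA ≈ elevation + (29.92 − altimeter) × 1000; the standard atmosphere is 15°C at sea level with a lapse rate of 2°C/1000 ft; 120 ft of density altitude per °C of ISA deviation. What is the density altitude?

5260 ft

Pressure altitude = 5880 + (29.92 − 30.30) × 1000 = 5880 + (-380) = 5500 ft.
ISA temperature at 5500 ft = 15 − 2 × (5500/1000) = 4°C.
ISA deviation = 2 − 4 = -2°C.
Density altitude = 5500 + 120 × (-2) = 5260 ft.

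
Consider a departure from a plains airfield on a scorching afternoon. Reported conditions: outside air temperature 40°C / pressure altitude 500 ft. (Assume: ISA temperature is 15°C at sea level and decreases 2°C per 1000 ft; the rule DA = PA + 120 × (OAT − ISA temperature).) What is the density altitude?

3620 ft

ISA temperature at 500 ft = 15 − 2 × (500/1000) = 14°C.
ISA deviation = 40 − 14 = +26°C.
Density altitude = 500 + 120 × (26) = 500 + (+3120) = 3620 ft.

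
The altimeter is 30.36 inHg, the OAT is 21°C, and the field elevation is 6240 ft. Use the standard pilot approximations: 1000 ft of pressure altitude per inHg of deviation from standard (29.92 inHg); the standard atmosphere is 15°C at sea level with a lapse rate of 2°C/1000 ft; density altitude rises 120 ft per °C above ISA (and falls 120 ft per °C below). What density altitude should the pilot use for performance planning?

7912 ft

Pressure altitude = 6240 + (29.92 − 30.36) × 1000 = 6240 + (-440) = 5800 ft.
ISA temperature at 5800 ft = 15 − 2 × (5800/1000) = 3.4°C.
ISA deviation = 21 − 3.4 = +17.6°C.
Density altitude = 5800 + 120 × (17.6) = 7912 ft.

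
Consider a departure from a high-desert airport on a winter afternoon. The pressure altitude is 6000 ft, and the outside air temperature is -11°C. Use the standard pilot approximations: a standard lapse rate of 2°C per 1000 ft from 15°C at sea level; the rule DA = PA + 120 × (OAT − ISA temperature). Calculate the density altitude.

ISA temperature at 6000 ft = 15 − 2 × (6000/1000) = 3°C.
ISA deviation = -11 − 3 = -14°C.
Density altitude = 6000 + 120 × (-14) = 6000 + (-1680) = 4320 ft.

4320 ft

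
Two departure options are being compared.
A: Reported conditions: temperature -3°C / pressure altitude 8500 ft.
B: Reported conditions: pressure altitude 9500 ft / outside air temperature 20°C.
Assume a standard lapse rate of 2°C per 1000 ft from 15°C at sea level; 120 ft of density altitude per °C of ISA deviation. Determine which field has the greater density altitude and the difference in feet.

A: ISA temp = -2°C, deviation -1°C, DA = 8500 + 120 × (-1) = 8380 ft.
B: ISA temp = -4°C, deviation +24°C, DA = 9500 + 120 × 24 = 12380 ft.
B is higher by 12380 − 8380 = 4000 ft.

B by 4000 ft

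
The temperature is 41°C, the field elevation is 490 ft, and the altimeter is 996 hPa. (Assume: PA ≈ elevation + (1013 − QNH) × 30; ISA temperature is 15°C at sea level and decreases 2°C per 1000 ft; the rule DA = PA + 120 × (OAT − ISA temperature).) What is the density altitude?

Pressure altitude = 490 + (1013 − 996) × 30 = 490 + (+510) = 1000 ft.
ISA temperature at 1000 ft = 15 − 2 × (1000/1000) = 13°C.
ISA deviation = 41 − 13 = +28°C.
Density altitude = 1000 + 120 × (28) = 4360 ft.

4360 ft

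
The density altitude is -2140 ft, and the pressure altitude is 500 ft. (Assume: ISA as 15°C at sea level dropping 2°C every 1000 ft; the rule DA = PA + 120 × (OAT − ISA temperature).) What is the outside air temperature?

Density altitude − pressure altitude = -2140 − 500 = -2640 ft.
At 120 ft/°C that is an ISA deviation of -2640/120 = -22°C.
ISA temperature at 500 ft = 15 − 2 × (500/1000) = 14°C.
OAT = ISA + deviation = 14 + (-22) = -8°C.

-8°C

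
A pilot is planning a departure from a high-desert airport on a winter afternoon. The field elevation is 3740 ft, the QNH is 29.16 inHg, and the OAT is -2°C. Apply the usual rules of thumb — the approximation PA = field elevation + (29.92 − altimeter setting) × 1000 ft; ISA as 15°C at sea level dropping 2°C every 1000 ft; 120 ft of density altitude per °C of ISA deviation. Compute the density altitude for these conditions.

Pressure altitude = 3740 + (29.92 − 29.16) × 1000 = 3740 + (+760) = 4500 ft.
ISA temperature at 4500 ft = 15 − 2 × (4500/1000) = 6°C.
ISA deviation = -2 − 6 = -8°C.
Density altitude = 4500 + 120 × (-8) = 3540 ft.

3540 ft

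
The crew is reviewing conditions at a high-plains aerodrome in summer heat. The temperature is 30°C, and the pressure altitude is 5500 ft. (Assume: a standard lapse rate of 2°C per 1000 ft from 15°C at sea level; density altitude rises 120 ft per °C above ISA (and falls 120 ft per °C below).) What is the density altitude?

8620 ft

ISA temperature at 5500 ft = 15 − 2 × (5500/1000) = 4°C.
ISA deviation = 30 − 4 = +26°C.
Density altitude = 5500 + 120 × (26) = 5500 + (+3120) = 8620 ft.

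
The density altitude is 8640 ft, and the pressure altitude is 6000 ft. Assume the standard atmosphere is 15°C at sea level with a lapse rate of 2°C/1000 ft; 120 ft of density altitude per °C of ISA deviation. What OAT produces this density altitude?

25°C

Density altitude − pressure altitude = 8640 − 6000 = +2640 ft.
At 120 ft/°C that is an ISA deviation of 2640/120 = +22°C.
ISA temperature at 6000 ft = 15 − 2 × (6000/1000) = 3°C.
OAT = ISA + deviation = 3 + (+22) = 25°C.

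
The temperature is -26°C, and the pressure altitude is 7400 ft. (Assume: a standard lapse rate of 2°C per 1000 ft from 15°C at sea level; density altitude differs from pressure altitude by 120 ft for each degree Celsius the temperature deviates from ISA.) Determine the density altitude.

ISA temperature at 7400 ft = 15 − 2 × (7400/1000) = 0.2°C.
ISA deviation = -26 − 0.2 = -26.2°C.
Density altitude = 7400 + 120 × (-26.2) = 7400 + (-3144) = 4256 ft.

4256 ft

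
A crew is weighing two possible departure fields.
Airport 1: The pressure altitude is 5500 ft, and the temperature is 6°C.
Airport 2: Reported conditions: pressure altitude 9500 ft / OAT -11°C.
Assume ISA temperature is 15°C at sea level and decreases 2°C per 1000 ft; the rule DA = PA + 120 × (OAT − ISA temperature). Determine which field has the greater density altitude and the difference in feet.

Airport 2 by 2920 ft

Airport 1: ISA temp = 4°C, deviation +2°C, DA = 5500 + 120 × 2 = 5740 ft.
Airport 2: ISA temp = -4°C, deviation -7°C, DA = 9500 + 120 × (-7) = 8660 ft.
Airport 2 is higher by 8660 − 5740 = 2920 ft.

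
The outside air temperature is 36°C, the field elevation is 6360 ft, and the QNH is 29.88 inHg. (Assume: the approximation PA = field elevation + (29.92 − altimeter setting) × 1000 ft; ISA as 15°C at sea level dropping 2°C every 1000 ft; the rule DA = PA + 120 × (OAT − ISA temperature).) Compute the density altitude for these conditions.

10456 ft

Pressure altitude = 6360 + (29.92 − 29.88) × 1000 = 6360 + (+40) = 6400 ft.
ISA temperature at 6400 ft = 15 − 2 × (6400/1000) = 2.2°C.
ISA deviation = 36 − 2.2 = +33.8°C.
Density altitude = 6400 + 120 × (33.8) = 10456 ft.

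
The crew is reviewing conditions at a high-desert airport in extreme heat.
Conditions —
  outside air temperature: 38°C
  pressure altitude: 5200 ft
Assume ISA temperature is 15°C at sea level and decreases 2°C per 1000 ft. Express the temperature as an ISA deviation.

ISA temperature at 5200 ft = 15 − 2 × (5200/1000) = 4.6°C.
Deviation = OAT − ISA = 38 − 4.6 = +33.4°C.

ISA+33.4°C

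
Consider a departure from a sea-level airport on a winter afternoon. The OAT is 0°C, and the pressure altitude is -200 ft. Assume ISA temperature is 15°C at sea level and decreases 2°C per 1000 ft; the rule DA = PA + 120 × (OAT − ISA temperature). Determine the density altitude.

-2048 ft

ISA temperature at -200 ft = 15 − 2 × (-200/1000) = 15.4°C.
ISA deviation = 0 − 15.4 = -15.4°C.
Density altitude = -200 + 120 × (-15.4) = -200 + (-1848) = -2048 ft.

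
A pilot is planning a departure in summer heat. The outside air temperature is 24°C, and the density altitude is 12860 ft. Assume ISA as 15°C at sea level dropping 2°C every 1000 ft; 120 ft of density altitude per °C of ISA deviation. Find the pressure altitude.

DA = PA + 120 × (OAT − (15 − 2·PA/1000)) = PA + 120·OAT − 1800 + 0.24·PA = 1.24·PA + 120·OAT − 1800.
So 1.24·PA = 12860 − 120 × 24 + 1800 = 11780.
PA = 11780 / 1.24 = 9500 ft.

9500 ft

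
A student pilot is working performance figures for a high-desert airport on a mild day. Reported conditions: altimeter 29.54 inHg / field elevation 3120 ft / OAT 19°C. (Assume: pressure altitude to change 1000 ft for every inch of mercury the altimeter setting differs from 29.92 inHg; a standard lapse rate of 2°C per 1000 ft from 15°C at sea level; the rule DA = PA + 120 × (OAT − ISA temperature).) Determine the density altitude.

4820 ft

Pressure altitude = 3120 + (29.92 − 29.54) × 1000 = 3120 + (+380) = 3500 ft.
ISA temperature at 3500 ft = 15 − 2 × (3500/1000) = 8°C.
ISA deviation = 19 − 8 = +11°C.
Density altitude = 3500 + 120 × (11) = 4820 ft.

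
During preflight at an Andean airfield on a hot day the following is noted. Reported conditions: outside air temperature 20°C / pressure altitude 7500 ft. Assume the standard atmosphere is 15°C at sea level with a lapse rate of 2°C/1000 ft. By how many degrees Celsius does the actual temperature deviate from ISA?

ISA+20°C

ISA temperature at 7500 ft = 15 − 2 × (7500/1000) = 0°C.
Deviation = OAT − ISA = 20 − 0 = +20°C.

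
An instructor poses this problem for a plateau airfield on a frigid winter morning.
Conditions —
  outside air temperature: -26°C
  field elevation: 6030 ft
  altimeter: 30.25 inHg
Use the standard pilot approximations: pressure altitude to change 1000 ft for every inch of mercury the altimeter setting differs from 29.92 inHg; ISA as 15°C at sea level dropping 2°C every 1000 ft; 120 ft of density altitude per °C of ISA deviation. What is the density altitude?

Pressure altitude = 6030 + (29.92 − 30.25) × 1000 = 6030 + (-330) = 5700 ft.
ISA temperature at 5700 ft = 15 − 2 × (5700/1000) = 3.6°C.
ISA deviation = -26 − 3.6 = -29.6°C.
Density altitude = 5700 + 120 × (-29.6) = 2148 ft.

2148 ft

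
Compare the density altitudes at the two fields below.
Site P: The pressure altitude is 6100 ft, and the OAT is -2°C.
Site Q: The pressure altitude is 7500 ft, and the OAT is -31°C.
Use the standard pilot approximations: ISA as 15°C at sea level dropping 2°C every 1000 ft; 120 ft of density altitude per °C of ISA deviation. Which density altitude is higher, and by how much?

Site P by 1744 ft

Site P: ISA temp = 2.8°C, deviation -4.8°C, DA = 6100 + 120 × (-4.8) = 5524 ft.
Site Q: ISA temp = 0°C, deviation -31°C, DA = 7500 + 120 × (-31) = 3780 ft.
Site P is higher by 5524 − 3780 = 1744 ft.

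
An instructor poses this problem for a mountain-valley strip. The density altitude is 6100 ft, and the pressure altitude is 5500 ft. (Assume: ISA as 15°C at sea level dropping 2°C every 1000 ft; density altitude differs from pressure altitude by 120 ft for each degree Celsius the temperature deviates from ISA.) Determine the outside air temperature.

9°C

Density altitude − pressure altitude = 6100 − 5500 = +600 ft.
At 120 ft/°C that is an ISA deviation of 600/120 = +5°C.
ISA temperature at 5500 ft = 15 − 2 × (5500/1000) = 4°C.
OAT = ISA + deviation = 4 + (+5) = 9°C.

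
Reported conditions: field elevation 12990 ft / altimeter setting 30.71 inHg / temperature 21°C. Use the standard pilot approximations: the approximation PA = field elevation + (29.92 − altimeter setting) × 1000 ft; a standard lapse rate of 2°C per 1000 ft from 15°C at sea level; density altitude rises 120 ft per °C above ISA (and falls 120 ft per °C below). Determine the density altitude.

Pressure altitude = 12990 + (29.92 − 30.71) × 1000 = 12990 + (-790) = 12200 ft.
ISA temperature at 12200 ft = 15 − 2 × (12200/1000) = -9.4°C.
ISA deviation = 21 − (-9.4) = +30.4°C.
Density altitude = 12200 + 120 × (30.4) = 15848 ft.

15848 ft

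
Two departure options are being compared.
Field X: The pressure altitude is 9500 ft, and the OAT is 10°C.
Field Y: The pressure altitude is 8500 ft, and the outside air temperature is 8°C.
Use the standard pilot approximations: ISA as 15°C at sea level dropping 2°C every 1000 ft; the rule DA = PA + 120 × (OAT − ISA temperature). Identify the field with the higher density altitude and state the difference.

Field X: ISA temp = -4°C, deviation +14°C, DA = 9500 + 120 × 14 = 11180 ft.
Field Y: ISA temp = -2°C, deviation +10°C, DA = 8500 + 120 × 10 = 9700 ft.
Field X is higher by 11180 − 9700 = 1480 ft.

Field X by 1480 ft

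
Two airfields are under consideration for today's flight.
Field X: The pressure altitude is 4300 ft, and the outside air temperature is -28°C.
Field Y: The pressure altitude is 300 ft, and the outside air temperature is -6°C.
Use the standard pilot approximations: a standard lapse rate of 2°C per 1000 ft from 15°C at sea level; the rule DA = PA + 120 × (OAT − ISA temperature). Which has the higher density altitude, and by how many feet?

Field X: ISA temp = 6.4°C, deviation -34.4°C, DA = 4300 + 120 × (-34.4) = 172 ft.
Field Y: ISA temp = 14.4°C, deviation -20.4°C, DA = 300 + 120 × (-20.4) = -2148 ft.
Field X is higher by 172 − (-2148) = 2320 ft.

Field X by 2320 ft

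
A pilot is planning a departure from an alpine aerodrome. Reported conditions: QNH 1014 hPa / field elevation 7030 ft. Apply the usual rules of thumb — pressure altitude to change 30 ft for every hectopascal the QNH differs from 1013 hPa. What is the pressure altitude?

7000 ft

Pressure correction = (1013 − 1014) × 30 = -30 ft.
Pressure altitude = 7030 + (-30) = 7000 ft.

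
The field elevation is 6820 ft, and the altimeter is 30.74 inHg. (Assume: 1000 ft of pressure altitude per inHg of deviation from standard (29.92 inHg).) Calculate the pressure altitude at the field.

Pressure correction = (29.92 − 30.74) × 1000 = -820 ft.
Pressure altitude = 6820 + (-820) = 6000 ft.

6000 ft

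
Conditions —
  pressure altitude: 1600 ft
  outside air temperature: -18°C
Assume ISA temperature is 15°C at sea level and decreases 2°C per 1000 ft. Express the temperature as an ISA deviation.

ISA-29.8°C

ISA temperature at 1600 ft = 15 − 2 × (1600/1000) = 11.8°C.
Deviation = OAT − ISA = -18 − 11.8 = -29.8°C.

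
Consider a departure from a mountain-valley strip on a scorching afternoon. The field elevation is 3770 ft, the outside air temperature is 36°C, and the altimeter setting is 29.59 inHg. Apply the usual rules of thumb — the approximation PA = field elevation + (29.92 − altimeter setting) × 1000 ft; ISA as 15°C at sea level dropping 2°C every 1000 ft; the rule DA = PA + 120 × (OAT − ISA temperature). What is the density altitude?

Pressure altitude = 3770 + (29.92 − 29.59) × 1000 = 3770 + (+330) = 4100 ft.
ISA temperature at 4100 ft = 15 − 2 × (4100/1000) = 6.8°C.
ISA deviation = 36 − 6.8 = +29.2°C.
Density altitude = 4100 + 120 × (29.2) = 7604 ft.

7604 ft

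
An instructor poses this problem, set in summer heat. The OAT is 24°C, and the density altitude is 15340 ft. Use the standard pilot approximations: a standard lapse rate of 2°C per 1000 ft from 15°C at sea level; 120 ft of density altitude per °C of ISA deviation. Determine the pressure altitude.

DA = PA + 120 × (OAT − (15 − 2·PA/1000)) = PA + 120·OAT − 1800 + 0.24·PA = 1.24·PA + 120·OAT − 1800.
So 1.24·PA = 15340 − 120 × 24 + 1800 = 14260.
PA = 14260 / 1.24 = 11500 ft.

11500 ft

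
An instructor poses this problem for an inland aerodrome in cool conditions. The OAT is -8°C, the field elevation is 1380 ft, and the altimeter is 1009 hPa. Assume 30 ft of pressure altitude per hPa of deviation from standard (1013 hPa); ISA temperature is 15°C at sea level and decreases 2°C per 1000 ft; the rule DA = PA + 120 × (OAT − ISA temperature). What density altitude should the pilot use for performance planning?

Pressure altitude = 1380 + (1013 − 1009) × 30 = 1380 + (+120) = 1500 ft.
ISA temperature at 1500 ft = 15 − 2 × (1500/1000) = 12°C.
ISA deviation = -8 − 12 = -20°C.
Density altitude = 1500 + 120 × (-20) = -900 ft.

-900 ft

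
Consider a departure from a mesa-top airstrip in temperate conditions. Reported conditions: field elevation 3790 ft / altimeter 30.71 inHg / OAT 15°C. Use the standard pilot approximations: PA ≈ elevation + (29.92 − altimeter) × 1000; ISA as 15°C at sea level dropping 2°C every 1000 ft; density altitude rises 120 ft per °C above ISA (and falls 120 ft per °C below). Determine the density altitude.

Pressure altitude = 3790 + (29.92 − 30.71) × 1000 = 3790 + (-790) = 3000 ft.
ISA temperature at 3000 ft = 15 − 2 × (3000/1000) = 9°C.
ISA deviation = 15 − 9 = +6°C.
Density altitude = 3000 + 120 × (6) = 3720 ft.

3720 ft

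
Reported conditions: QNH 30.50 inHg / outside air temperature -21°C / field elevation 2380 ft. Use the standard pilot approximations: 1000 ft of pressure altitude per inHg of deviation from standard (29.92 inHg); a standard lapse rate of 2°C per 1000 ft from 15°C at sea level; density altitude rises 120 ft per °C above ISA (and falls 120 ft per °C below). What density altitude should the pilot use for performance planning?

Pressure altitude = 2380 + (29.92 − 30.50) × 1000 = 2380 + (-580) = 1800 ft.
ISA temperature at 1800 ft = 15 − 2 × (1800/1000) = 11.4°C.
ISA deviation = -21 − 11.4 = -32.4°C.
Density altitude = 1800 + 120 × (-32.4) = -2088 ft.

-2088 ft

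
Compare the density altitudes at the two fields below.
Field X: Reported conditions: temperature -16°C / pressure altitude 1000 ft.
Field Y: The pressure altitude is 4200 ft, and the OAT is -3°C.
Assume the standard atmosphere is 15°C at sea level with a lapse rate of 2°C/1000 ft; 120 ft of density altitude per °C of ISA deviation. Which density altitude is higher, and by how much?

Field Y by 5528 ft

Field X: ISA temp = 13°C, deviation -29°C, DA = 1000 + 120 × (-29) = -2480 ft.
Field Y: ISA temp = 6.6°C, deviation -9.6°C, DA = 4200 + 120 × (-9.6) = 3048 ft.
Field Y is higher by 3048 − (-2480) = 5528 ft.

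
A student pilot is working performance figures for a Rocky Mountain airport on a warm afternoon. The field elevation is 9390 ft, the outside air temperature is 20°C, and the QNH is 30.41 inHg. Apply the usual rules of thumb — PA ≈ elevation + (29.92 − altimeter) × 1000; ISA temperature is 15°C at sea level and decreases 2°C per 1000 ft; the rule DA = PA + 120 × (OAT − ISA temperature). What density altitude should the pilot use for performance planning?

11636 ft

Pressure altitude = 9390 + (29.92 − 30.41) × 1000 = 9390 + (-490) = 8900 ft.
ISA temperature at 8900 ft = 15 − 2 × (8900/1000) = -2.8°C.
ISA deviation = 20 − (-2.8) = +22.8°C.
Density altitude = 8900 + 120 × (22.8) = 11636 ft.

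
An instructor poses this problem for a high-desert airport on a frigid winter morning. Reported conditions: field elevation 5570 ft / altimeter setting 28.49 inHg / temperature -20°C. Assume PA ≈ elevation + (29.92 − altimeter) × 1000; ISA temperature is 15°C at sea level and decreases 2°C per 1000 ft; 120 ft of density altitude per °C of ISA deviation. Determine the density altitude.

4480 ft

Pressure altitude = 5570 + (29.92 − 28.49) × 1000 = 5570 + (+1430) = 7000 ft.
ISA temperature at 7000 ft = 15 − 2 × (7000/1000) = 1°C.
ISA deviation = -20 − 1 = -21°C.
Density altitude = 7000 + 120 × (-21) = 4480 ft.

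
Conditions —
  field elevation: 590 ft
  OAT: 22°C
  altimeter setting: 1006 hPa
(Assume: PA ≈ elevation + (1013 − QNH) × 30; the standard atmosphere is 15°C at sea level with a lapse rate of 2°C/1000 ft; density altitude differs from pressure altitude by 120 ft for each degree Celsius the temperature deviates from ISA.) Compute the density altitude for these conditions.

1832 ft

Pressure altitude = 590 + (1013 − 1006) × 30 = 590 + (+210) = 800 ft.
ISA temperature at 800 ft = 15 − 2 × (800/1000) = 13.4°C.
ISA deviation = 22 − 13.4 = +8.6°C.
Density altitude = 800 + 120 × (8.6) = 1832 ft.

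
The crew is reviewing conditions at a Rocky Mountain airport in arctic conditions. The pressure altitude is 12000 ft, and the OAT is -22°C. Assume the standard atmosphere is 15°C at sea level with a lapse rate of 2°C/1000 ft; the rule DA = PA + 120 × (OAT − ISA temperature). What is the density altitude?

ISA temperature at 12000 ft = 15 − 2 × (12000/1000) = -9°C.
ISA deviation = -22 − (-9) = -13°C.
Density altitude = 12000 + 120 × (-13) = 12000 + (-1560) = 10440 ft.

10440 ft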